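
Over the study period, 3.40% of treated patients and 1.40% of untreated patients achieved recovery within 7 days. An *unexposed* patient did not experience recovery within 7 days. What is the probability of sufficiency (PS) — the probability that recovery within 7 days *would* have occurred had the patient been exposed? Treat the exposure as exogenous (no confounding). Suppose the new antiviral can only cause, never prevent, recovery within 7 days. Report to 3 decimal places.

p₁ = 0.034, p₀ = 0.014.
Under exogeneity and monotonicity, PS = (p₁ − p₀) / (1 − p₀).
PS = (0.034 − 0.014) / (1 − 0.014) = 0.02 / 0.986 ≈ 0.0203

PS ≈ 0.020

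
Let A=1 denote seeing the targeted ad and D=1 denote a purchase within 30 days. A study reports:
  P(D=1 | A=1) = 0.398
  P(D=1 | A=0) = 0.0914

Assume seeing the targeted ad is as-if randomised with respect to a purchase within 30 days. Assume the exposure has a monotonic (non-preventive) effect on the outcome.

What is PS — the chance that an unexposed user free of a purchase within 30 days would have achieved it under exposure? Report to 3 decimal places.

PS ≈ 0.337

Let p₁ = 0.398, p₀ = 0.0914.
Under exogeneity and monotonicity, PS = (p₁ − p₀) / (1 − p₀).
PS = (0.398 − 0.0914) / (1 − 0.0914) = 0.3066 / 0.9086 ≈ 0.3374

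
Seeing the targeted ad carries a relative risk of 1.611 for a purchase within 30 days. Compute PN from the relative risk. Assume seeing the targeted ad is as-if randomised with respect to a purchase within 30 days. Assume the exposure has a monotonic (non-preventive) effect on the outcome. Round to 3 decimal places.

Under exogeneity and monotonicity, PN = (RR − 1) / RR = 1 − 1/RR.
PN = (1.611 − 1) / 1.611 = 0.611 / 1.611 ≈ 0.3793

PN ≈ 0.379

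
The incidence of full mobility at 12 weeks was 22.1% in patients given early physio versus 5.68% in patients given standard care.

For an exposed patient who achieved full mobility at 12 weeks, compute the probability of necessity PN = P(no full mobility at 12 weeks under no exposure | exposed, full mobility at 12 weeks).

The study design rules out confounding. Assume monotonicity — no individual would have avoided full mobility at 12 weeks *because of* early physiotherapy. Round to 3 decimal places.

PN ≈ 0.743

p₁ = 0.221, p₀ = 0.0568.
Under exogeneity and monotonicity, PN = (p₁ − p₀) / p₁.
PN = (0.221 − 0.0568) / 0.221 = 0.1642 / 0.221 ≈ 0.7430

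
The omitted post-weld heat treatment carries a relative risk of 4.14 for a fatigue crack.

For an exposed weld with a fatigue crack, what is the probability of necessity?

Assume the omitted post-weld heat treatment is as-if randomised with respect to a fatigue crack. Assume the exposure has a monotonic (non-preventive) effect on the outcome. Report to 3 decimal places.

PN ≈ 0.758

Under exogeneity and monotonicity, PN = (RR − 1) / RR = 1 − 1/RR.
PN = (4.14 − 1) / 4.14 = 3.14 / 4.14 ≈ 0.7585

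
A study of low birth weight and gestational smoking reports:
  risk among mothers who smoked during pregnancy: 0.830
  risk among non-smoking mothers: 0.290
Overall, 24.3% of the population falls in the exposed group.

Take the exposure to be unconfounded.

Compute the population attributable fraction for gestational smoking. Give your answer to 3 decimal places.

PAF ≈ 0.312

Let p₁ = 0.83, p₀ = 0.29.
Overall risk P(Y=1) = π·p₁ + (1−π)·p₀ = 0.243×0.83 + 0.757×0.29 = 0.42122.
Under exogeneity, PAF = [P(Y=1) − p₀] / P(Y=1).
PAF = (0.42122 − 0.29) / 0.42122 ≈ 0.3115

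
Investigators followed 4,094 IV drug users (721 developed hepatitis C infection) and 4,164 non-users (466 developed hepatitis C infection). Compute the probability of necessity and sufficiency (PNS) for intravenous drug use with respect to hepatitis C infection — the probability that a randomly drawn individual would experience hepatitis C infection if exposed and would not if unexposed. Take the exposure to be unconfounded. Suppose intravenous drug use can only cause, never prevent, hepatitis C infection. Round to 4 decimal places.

PNS ≈ 0.0642

p₁ = P(outcome | exposed) = 721/4094 = 0.17611
p₀ = P(outcome | unexposed) = 466/4164 = 0.11191
Under exogeneity and monotonicity, PNS = p₁ − p₀.
PNS = 0.17611 − 0.11191 = 0.0642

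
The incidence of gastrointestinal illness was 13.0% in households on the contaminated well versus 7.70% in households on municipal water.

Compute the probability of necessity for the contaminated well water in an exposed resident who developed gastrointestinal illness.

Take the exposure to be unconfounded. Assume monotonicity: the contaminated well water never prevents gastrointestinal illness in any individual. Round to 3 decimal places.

PN ≈ 0.408

p₁ = 0.13, p₀ = 0.077.
Under exogeneity and monotonicity, PN = (p₁ − p₀) / p₁.
PN = (0.13 − 0.077) / 0.13 = 0.053 / 0.13 ≈ 0.4077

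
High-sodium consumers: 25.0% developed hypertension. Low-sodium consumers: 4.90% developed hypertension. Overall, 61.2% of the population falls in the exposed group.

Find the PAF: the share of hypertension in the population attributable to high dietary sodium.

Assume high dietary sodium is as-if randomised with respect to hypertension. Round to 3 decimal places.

p₁ = 0.25, p₀ = 0.049.
Overall risk P(Y=1) = π·p₁ + (1−π)·p₀ = 0.612×0.25 + 0.388×0.049 = 0.17201.
Under exogeneity, PAF = [P(Y=1) − p₀] / P(Y=1).
PAF = (0.17201 − 0.049) / 0.17201 ≈ 0.7151

PAF ≈ 0.715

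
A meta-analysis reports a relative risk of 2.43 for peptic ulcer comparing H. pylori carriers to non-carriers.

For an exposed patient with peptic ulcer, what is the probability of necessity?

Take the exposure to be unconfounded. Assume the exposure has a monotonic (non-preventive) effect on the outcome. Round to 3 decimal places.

PN ≈ 0.588

Under exogeneity and monotonicity, PN = (RR − 1) / RR = 1 − 1/RR.
PN = (2.43 − 1) / 2.43 = 1.43 / 2.43 ≈ 0.5885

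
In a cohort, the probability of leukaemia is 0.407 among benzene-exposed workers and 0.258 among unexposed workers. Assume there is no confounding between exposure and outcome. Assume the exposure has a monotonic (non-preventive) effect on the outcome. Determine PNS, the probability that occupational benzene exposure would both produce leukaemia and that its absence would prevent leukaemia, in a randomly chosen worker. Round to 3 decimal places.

Let p₁ = 0.407, p₀ = 0.258.
Under exogeneity and monotonicity, PNS = p₁ − p₀.
PNS = 0.407 − 0.258 = 0.149

PNS ≈ 0.149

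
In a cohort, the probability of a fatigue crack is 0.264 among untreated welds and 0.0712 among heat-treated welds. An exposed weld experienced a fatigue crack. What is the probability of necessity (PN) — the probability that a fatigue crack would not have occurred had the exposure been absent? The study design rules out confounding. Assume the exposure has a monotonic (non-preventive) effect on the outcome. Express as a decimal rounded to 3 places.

PN ≈ 0.730

Let p₁ = 0.264, p₀ = 0.0712.
Under exogeneity and monotonicity, PN = (p₁ − p₀) / p₁.
PN = (0.264 − 0.0712) / 0.264 = 0.1928 / 0.264 ≈ 0.7303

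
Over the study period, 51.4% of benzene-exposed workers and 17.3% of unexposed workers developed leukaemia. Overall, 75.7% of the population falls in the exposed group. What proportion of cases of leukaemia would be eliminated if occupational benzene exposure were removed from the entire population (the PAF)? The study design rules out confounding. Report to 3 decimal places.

PAF ≈ 0.599

p₁ = 0.514, p₀ = 0.173.
Overall risk P(Y=1) = π·p₁ + (1−π)·p₀ = 0.757×0.514 + 0.243×0.173 = 0.43114.
Under exogeneity, PAF = [P(Y=1) − p₀] / P(Y=1).
PAF = (0.43114 − 0.173) / 0.43114 ≈ 0.5987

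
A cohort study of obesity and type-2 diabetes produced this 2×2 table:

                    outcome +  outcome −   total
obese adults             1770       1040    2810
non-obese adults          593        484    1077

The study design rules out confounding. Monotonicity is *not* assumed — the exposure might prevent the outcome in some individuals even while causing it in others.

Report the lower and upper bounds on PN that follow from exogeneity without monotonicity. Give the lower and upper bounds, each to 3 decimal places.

p₁ = P(outcome | exposed) = 1770/2810 = 0.62989
p₀ = P(outcome | unexposed) = 593/1077 = 0.5506
Under exogeneity alone the bounds on PN are max{0,(p₁−p₀)/p₁} ≤ PN ≤ min{1,(1−p₀)/p₁}.
  lower = (p₁ − p₀)/p₁ = 0.07929 / 0.62989 ≈ 0.1259
  upper = min{1, (1 − p₀)/p₁} = 0.4494 / 0.62989 ≈ 0.7134

0.126 ≤ PN ≤ 0.713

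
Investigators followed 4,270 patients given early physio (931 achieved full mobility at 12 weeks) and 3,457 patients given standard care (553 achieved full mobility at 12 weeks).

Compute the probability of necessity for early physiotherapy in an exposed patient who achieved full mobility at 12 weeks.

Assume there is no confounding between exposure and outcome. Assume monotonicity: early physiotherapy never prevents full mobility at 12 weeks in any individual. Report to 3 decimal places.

PN ≈ 0.266

p₁ = P(outcome | exposed) = 931/4270 = 0.21803
p₀ = P(outcome | unexposed) = 553/3457 = 0.15997
Under exogeneity and monotonicity, PN = (p₁ − p₀) / p₁.
PN = (0.21803 − 0.15997) / 0.21803 = 0.058067 / 0.21803 ≈ 0.2663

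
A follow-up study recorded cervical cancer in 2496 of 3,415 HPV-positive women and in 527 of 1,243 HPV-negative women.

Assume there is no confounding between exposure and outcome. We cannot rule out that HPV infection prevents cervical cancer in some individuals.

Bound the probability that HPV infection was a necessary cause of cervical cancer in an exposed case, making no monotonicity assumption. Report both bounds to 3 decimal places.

p₁ = P(outcome | exposed) = 2496/3415 = 0.73089
p₀ = P(outcome | unexposed) = 527/1243 = 0.42397
Under exogeneity alone the bounds on PN are max{0,(p₁−p₀)/p₁} ≤ PN ≤ min{1,(1−p₀)/p₁}.
  lower = (p₁ − p₀)/p₁ = 0.30692 / 0.73089 ≈ 0.4199
  upper = min{1, (1 − p₀)/p₁} = 0.57603 / 0.73089 ≈ 0.7881

0.420 ≤ PN ≤ 0.788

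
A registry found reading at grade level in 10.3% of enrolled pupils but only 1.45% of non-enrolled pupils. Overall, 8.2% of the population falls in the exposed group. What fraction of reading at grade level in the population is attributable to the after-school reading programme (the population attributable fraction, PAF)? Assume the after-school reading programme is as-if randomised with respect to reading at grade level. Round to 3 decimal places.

PAF ≈ 0.334

p₁ = 0.103, p₀ = 0.0145.
Overall risk P(Y=1) = π·p₁ + (1−π)·p₀ = 0.082×0.103 + 0.918×0.0145 = 0.021757.
Under exogeneity, PAF = [P(Y=1) − p₀] / P(Y=1).
PAF = (0.021757 − 0.0145) / 0.021757 ≈ 0.3335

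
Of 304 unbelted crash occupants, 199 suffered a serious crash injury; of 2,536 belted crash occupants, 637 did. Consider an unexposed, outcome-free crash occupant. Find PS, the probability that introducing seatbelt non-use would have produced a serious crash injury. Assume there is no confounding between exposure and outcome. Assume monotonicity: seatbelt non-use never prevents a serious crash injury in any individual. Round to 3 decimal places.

p₁ = P(outcome | exposed) = 199/304 = 0.65461
p₀ = P(outcome | unexposed) = 637/2536 = 0.25118
Under exogeneity and monotonicity, PS = (p₁ − p₀) / (1 − p₀).
PS = (0.65461 − 0.25118) / (1 − 0.25118) = 0.40342 / 0.74882 ≈ 0.5387

PS ≈ 0.539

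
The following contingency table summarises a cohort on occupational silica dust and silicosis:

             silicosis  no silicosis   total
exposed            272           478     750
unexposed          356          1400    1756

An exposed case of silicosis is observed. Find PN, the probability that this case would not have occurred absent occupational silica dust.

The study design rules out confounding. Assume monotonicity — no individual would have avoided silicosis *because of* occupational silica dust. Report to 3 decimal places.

p₁ = P(outcome | exposed) = 272/750 = 0.36267
p₀ = P(outcome | unexposed) = 356/1756 = 0.20273
Under exogeneity and monotonicity, PN = (p₁ − p₀) / p₁.
PN = (0.36267 − 0.20273) / 0.36267 = 0.15993 / 0.36267 ≈ 0.4410

PN ≈ 0.441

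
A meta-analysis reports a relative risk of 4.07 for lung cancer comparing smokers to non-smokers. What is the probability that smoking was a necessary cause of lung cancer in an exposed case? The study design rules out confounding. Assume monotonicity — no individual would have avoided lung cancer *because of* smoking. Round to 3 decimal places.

Under exogeneity and monotonicity, PN = (RR − 1) / RR = 1 − 1/RR.
PN = (4.07 − 1) / 4.07 = 3.07 / 4.07 ≈ 0.7543

PN ≈ 0.754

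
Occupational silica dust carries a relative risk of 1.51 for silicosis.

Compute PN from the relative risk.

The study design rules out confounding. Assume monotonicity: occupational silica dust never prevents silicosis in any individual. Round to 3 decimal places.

PN ≈ 0.338

Under exogeneity and monotonicity, PN = (RR − 1) / RR = 1 − 1/RR.
PN = (1.51 − 1) / 1.51 = 0.51 / 1.51 ≈ 0.3377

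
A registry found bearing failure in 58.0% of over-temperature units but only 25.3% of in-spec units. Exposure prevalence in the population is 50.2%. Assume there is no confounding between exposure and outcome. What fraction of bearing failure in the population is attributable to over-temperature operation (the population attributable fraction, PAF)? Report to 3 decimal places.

p₁ = 0.58, p₀ = 0.253.
Overall risk P(Y=1) = π·p₁ + (1−π)·p₀ = 0.502×0.58 + 0.498×0.253 = 0.41715.
Under exogeneity, PAF = [P(Y=1) − p₀] / P(Y=1).
PAF = (0.41715 − 0.253) / 0.41715 ≈ 0.3935

PAF ≈ 0.394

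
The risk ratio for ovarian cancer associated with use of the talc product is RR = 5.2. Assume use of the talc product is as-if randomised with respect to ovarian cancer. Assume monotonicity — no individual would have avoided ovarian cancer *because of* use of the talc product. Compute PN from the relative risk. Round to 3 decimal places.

PN ≈ 0.808

Under exogeneity and monotonicity, PN = (RR − 1) / RR = 1 − 1/RR.
PN = (5.2 − 1) / 5.2 = 4.2 / 5.2 ≈ 0.8077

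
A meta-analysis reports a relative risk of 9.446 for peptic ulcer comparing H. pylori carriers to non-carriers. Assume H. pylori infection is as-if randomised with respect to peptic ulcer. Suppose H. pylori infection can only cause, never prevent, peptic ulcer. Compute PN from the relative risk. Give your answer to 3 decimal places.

PN ≈ 0.894

Under exogeneity and monotonicity, PN = (RR − 1) / RR = 1 − 1/RR.
PN = (9.446 − 1) / 9.446 = 8.446 / 9.446 ≈ 0.8941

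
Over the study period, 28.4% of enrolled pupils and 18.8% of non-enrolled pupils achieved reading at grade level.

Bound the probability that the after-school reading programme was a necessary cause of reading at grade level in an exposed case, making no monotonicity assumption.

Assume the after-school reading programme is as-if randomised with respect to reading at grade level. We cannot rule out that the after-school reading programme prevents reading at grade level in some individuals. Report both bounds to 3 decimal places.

0.338 ≤ PN ≤ 1.000

p₁ = 0.284, p₀ = 0.188.
Under exogeneity alone the bounds on PN are max{0,(p₁−p₀)/p₁} ≤ PN ≤ min{1,(1−p₀)/p₁}.
  lower = (p₁ − p₀)/p₁ = 0.096 / 0.284 ≈ 0.3380
  upper = min{1, (1 − p₀)/p₁} = 0.812 / 0.284 ≈ 2.8592 → capped at 1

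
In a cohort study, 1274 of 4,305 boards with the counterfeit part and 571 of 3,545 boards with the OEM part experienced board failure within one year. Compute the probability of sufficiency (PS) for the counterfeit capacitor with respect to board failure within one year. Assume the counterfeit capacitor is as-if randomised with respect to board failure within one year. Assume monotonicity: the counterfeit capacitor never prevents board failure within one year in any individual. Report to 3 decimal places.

p₁ = P(outcome | exposed) = 1274/4305 = 0.29593
p₀ = P(outcome | unexposed) = 571/3545 = 0.16107
Under exogeneity and monotonicity, PS = (p₁ − p₀) / (1 − p₀).
PS = (0.29593 − 0.16107) / (1 − 0.16107) = 0.13486 / 0.83893 ≈ 0.1608

PS ≈ 0.161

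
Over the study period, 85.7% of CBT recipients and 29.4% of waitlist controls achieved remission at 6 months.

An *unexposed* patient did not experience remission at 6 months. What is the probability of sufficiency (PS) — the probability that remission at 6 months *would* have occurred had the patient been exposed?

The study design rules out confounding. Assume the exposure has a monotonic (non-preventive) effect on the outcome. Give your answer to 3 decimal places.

PS ≈ 0.797

p₁ = 0.857, p₀ = 0.294.
Under exogeneity and monotonicity, PS = (p₁ − p₀) / (1 − p₀).
PS = (0.857 − 0.294) / (1 − 0.294) = 0.563 / 0.706 ≈ 0.7975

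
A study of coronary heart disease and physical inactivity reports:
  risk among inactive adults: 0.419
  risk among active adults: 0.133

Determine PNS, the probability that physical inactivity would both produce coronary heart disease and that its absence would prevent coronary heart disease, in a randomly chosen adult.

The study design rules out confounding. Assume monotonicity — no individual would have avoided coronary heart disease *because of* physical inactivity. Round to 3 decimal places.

Let p₁ = 0.419, p₀ = 0.133.
Under exogeneity and monotonicity, PNS = p₁ − p₀.
PNS = 0.419 − 0.133 = 0.286

PNS ≈ 0.286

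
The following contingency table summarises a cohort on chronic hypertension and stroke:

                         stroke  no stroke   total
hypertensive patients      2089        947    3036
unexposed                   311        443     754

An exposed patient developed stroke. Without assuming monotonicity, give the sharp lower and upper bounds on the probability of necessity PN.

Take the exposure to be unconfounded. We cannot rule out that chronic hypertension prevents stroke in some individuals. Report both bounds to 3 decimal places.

0.401 ≤ PN ≤ 0.854

p₁ = P(outcome | exposed) = 2089/3036 = 0.68808
p₀ = P(outcome | unexposed) = 311/754 = 0.41247
Under exogeneity alone the bounds on PN are max{0,(p₁−p₀)/p₁} ≤ PN ≤ min{1,(1−p₀)/p₁}.
  lower = (p₁ − p₀)/p₁ = 0.27561 / 0.68808 ≈ 0.4006
  upper = min{1, (1 − p₀)/p₁} = 0.58753 / 0.68808 ≈ 0.8539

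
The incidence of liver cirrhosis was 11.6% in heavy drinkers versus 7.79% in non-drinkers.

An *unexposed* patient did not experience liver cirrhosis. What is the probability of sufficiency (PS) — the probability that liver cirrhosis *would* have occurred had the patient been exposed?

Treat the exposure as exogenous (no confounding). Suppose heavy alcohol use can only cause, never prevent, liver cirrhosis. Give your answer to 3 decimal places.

PS ≈ 0.041

p₁ = 0.116, p₀ = 0.0779.
Under exogeneity and monotonicity, PS = (p₁ − p₀) / (1 − p₀).
PS = (0.116 − 0.0779) / (1 − 0.0779) = 0.0381 / 0.9221 ≈ 0.0413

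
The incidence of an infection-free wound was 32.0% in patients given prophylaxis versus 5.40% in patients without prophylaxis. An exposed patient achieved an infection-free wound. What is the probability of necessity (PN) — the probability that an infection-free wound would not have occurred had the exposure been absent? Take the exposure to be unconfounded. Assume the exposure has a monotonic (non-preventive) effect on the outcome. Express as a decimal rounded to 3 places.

PN ≈ 0.831

p₁ = 0.32, p₀ = 0.054.
Under exogeneity and monotonicity, PN = (p₁ − p₀) / p₁.
PN = (0.32 − 0.054) / 0.32 = 0.266 / 0.32 ≈ 0.8313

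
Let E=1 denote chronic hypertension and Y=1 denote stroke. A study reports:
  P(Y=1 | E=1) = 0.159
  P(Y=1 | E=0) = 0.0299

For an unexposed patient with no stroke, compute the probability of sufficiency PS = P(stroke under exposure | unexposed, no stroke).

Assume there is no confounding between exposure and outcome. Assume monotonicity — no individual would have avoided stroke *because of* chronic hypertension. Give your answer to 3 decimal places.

PS ≈ 0.133

Let p₁ = 0.159, p₀ = 0.0299.
Under exogeneity and monotonicity, PS = (p₁ − p₀) / (1 − p₀).
PS = (0.159 − 0.0299) / (1 − 0.0299) = 0.1291 / 0.9701 ≈ 0.1331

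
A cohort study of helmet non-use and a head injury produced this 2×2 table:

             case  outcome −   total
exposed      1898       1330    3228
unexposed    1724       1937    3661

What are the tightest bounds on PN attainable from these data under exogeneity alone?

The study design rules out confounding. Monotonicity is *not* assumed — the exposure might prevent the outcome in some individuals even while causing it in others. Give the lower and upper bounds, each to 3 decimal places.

0.199 ≤ PN ≤ 0.900

p₁ = P(outcome | exposed) = 1898/3228 = 0.58798
p₀ = P(outcome | unexposed) = 1724/3661 = 0.47091
Under exogeneity alone the bounds on PN are max{0,(p₁−p₀)/p₁} ≤ PN ≤ min{1,(1−p₀)/p₁}.
  lower = (p₁ − p₀)/p₁ = 0.11707 / 0.58798 ≈ 0.1991
  upper = min{1, (1 − p₀)/p₁} = 0.52909 / 0.58798 ≈ 0.8998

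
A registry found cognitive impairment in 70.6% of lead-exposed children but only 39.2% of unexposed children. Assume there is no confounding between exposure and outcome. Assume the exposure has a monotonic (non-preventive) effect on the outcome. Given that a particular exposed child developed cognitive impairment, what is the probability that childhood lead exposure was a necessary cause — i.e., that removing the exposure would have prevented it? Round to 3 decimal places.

PN ≈ 0.445

p₁ = 0.706, p₀ = 0.392.
Under exogeneity and monotonicity, PN = (p₁ − p₀) / p₁.
PN = (0.706 − 0.392) / 0.706 = 0.314 / 0.706 ≈ 0.4448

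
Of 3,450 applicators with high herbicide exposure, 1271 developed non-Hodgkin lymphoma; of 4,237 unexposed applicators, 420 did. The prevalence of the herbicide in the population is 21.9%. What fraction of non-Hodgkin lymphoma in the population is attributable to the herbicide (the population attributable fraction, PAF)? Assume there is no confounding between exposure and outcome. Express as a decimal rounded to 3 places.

PAF ≈ 0.373

p₁ = P(outcome | exposed) = 1271/3450 = 0.36841
p₀ = P(outcome | unexposed) = 420/4237 = 0.099127
Overall risk P(Y=1) = π·p₁ + (1−π)·p₀ = 0.219×0.36841 + 0.781×0.099127 = 0.1581.
Under exogeneity, PAF = [P(Y=1) − p₀] / P(Y=1).
PAF = (0.1581 − 0.099127) / 0.1581 ≈ 0.3730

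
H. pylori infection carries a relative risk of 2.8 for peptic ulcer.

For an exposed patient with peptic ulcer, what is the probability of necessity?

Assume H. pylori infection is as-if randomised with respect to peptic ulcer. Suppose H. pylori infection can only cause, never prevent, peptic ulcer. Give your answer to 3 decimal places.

Under exogeneity and monotonicity, PN = (RR − 1) / RR = 1 − 1/RR.
PN = (2.8 − 1) / 2.8 = 1.8 / 2.8 ≈ 0.6429

PN ≈ 0.643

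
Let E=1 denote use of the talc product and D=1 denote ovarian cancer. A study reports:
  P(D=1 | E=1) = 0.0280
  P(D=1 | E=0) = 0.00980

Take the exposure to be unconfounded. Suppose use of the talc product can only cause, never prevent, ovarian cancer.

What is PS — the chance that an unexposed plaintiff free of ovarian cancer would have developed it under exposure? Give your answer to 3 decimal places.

PS ≈ 0.018

Let p₁ = 0.028, p₀ = 0.0098.
Under exogeneity and monotonicity, PS = (p₁ − p₀) / (1 − p₀).
PS = (0.028 − 0.0098) / (1 − 0.0098) = 0.0182 / 0.9902 ≈ 0.0184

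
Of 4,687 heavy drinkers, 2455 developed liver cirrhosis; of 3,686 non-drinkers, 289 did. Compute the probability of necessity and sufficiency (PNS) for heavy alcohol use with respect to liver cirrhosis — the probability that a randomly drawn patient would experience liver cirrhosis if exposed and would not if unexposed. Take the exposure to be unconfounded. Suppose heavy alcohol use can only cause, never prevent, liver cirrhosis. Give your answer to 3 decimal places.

PNS ≈ 0.445

p₁ = P(outcome | exposed) = 2455/4687 = 0.52379
p₀ = P(outcome | unexposed) = 289/3686 = 0.078405
Under exogeneity and monotonicity, PNS = p₁ − p₀.
PNS = 0.52379 − 0.078405 = 0.44538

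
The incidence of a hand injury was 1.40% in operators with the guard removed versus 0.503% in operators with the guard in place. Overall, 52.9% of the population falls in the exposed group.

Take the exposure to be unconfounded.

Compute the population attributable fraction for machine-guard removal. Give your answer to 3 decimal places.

p₁ = 0.014, p₀ = 0.00503.
Overall risk P(Y=1) = π·p₁ + (1−π)·p₀ = 0.529×0.014 + 0.471×0.00503 = 0.0097751.
Under exogeneity, PAF = [P(Y=1) − p₀] / P(Y=1).
PAF = (0.0097751 − 0.00503) / 0.0097751 ≈ 0.4854

PAF ≈ 0.485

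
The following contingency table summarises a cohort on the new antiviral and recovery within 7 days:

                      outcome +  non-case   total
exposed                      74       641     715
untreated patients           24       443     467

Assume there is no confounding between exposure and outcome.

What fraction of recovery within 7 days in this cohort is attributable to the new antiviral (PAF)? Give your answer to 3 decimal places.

PAF ≈ 0.380

p₁ = P(outcome | exposed) = 74/715 = 0.1035
p₀ = P(outcome | unexposed) = 24/467 = 0.051392
Exposure prevalence π = 715/1182 = 0.60491; overall risk P(Y=1) = 0.08291.
Under exogeneity, PAF = [P(Y=1) − p₀]/P(Y=1).
PAF = (0.08291 − 0.051392) / 0.08291 ≈ 0.3802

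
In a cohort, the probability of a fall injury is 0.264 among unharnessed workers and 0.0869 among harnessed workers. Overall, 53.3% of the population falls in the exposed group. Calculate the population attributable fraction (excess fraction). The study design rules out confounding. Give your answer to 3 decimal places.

Let p₁ = 0.264, p₀ = 0.0869.
Overall risk P(Y=1) = π·p₁ + (1−π)·p₀ = 0.533×0.264 + 0.467×0.0869 = 0.18129.
Under exogeneity, PAF = [P(Y=1) − p₀] / P(Y=1).
PAF = (0.18129 − 0.0869) / 0.18129 ≈ 0.5207

PAF ≈ 0.521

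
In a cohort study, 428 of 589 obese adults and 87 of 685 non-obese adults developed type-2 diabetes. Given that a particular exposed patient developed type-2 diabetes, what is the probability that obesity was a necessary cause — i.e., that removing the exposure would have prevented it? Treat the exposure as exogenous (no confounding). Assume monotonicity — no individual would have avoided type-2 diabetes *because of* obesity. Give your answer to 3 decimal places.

p₁ = P(outcome | exposed) = 428/589 = 0.72666
p₀ = P(outcome | unexposed) = 87/685 = 0.12701
Under exogeneity and monotonicity, PN = (p₁ − p₀) / p₁.
PN = (0.72666 − 0.12701) / 0.72666 = 0.59965 / 0.72666 ≈ 0.8252

PN ≈ 0.825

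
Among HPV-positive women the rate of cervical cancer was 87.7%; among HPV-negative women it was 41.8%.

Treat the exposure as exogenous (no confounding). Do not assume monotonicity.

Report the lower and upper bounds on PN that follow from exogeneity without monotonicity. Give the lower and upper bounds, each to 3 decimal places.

p₁ = 0.877, p₀ = 0.418.
Under exogeneity alone the bounds on PN are max{0,(p₁−p₀)/p₁} ≤ PN ≤ min{1,(1−p₀)/p₁}.
  lower = (p₁ − p₀)/p₁ = 0.459 / 0.877 ≈ 0.5234
  upper = min{1, (1 − p₀)/p₁} = 0.582 / 0.877 ≈ 0.6636

0.523 ≤ PN ≤ 0.664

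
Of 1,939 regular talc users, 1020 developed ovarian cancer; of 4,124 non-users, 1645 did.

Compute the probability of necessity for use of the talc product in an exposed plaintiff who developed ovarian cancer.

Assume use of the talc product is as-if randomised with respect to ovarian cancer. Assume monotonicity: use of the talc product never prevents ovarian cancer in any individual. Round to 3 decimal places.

PN ≈ 0.242

p₁ = P(outcome | exposed) = 1020/1939 = 0.52604
p₀ = P(outcome | unexposed) = 1645/4124 = 0.39888
Under exogeneity and monotonicity, PN = (p₁ − p₀) / p₁.
PN = (0.52604 − 0.39888) / 0.52604 = 0.12716 / 0.52604 ≈ 0.2417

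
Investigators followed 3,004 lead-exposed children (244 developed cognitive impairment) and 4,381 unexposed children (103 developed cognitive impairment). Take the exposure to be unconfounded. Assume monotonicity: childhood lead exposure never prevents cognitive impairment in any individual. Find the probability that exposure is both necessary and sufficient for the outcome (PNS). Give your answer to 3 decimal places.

p₁ = P(outcome | exposed) = 244/3004 = 0.081225
p₀ = P(outcome | unexposed) = 103/4381 = 0.023511
Under exogeneity and monotonicity, PNS = p₁ − p₀.
PNS = 0.081225 − 0.023511 = 0.057714

PNS ≈ 0.058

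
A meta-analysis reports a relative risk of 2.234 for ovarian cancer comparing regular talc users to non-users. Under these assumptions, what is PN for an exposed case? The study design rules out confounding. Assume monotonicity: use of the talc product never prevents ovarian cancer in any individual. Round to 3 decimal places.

PN ≈ 0.552

Under exogeneity and monotonicity, PN = (RR − 1) / RR = 1 − 1/RR.
PN = (2.234 − 1) / 2.234 = 1.234 / 2.234 ≈ 0.5524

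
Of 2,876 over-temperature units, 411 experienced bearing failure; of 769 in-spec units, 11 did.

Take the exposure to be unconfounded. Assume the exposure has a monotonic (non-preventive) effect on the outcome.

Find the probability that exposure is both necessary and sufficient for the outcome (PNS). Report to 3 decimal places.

p₁ = P(outcome | exposed) = 411/2876 = 0.14291
p₀ = P(outcome | unexposed) = 11/769 = 0.014304
Under exogeneity and monotonicity, PNS = p₁ − p₀.
PNS = 0.14291 − 0.014304 = 0.1286

PNS ≈ 0.129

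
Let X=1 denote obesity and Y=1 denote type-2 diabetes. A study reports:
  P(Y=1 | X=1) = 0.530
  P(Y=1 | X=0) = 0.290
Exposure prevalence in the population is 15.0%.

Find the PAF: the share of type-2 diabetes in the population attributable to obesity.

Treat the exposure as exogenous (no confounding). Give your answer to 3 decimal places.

PAF ≈ 0.110

Let p₁ = 0.53, p₀ = 0.29.
Overall risk P(Y=1) = π·p₁ + (1−π)·p₀ = 0.15×0.53 + 0.85×0.29 = 0.326.
Under exogeneity, PAF = [P(Y=1) − p₀] / P(Y=1).
PAF = (0.326 − 0.29) / 0.326 ≈ 0.1104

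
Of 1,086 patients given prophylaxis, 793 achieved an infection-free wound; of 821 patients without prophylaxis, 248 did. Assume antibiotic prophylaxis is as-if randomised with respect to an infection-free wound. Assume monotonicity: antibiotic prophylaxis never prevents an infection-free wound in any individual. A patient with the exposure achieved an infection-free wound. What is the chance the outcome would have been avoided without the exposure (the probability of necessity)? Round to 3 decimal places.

p₁ = P(outcome | exposed) = 793/1086 = 0.7302
p₀ = P(outcome | unexposed) = 248/821 = 0.30207
Under exogeneity and monotonicity, PN = (p₁ − p₀) / p₁.
PN = (0.7302 − 0.30207) / 0.7302 = 0.42813 / 0.7302 ≈ 0.5863

PN ≈ 0.586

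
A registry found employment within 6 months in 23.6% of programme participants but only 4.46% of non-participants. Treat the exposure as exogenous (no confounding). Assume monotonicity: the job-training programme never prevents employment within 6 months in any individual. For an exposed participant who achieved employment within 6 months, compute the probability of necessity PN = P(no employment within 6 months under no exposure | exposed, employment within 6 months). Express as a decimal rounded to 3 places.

PN ≈ 0.811

p₁ = 0.236, p₀ = 0.0446.
Under exogeneity and monotonicity, PN = (p₁ − p₀) / p₁.
PN = (0.236 − 0.0446) / 0.236 = 0.1914 / 0.236 ≈ 0.8110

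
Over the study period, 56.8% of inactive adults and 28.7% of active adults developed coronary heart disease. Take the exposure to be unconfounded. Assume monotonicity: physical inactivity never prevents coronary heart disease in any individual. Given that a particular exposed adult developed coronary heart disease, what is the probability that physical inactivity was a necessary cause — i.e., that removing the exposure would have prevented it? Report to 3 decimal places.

p₁ = 0.568, p₀ = 0.287.
Under exogeneity and monotonicity, PN = (p₁ − p₀) / p₁.
PN = (0.568 − 0.287) / 0.568 = 0.281 / 0.568 ≈ 0.4947

PN ≈ 0.495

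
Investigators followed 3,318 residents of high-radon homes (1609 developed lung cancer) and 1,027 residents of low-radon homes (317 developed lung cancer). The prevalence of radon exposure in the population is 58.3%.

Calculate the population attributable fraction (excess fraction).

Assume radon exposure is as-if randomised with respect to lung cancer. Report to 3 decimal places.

PAF ≈ 0.250

p₁ = P(outcome | exposed) = 1609/3318 = 0.48493
p₀ = P(outcome | unexposed) = 317/1027 = 0.30867
Overall risk P(Y=1) = π·p₁ + (1−π)·p₀ = 0.583×0.48493 + 0.417×0.30867 = 0.41143.
Under exogeneity, PAF = [P(Y=1) − p₀] / P(Y=1).
PAF = (0.41143 − 0.30867) / 0.41143 ≈ 0.2498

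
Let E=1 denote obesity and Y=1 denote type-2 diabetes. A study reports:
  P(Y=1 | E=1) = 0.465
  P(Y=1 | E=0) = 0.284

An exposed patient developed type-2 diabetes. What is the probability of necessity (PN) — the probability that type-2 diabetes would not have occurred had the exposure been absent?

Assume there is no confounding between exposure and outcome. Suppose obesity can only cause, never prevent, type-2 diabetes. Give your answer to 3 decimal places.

Let p₁ = 0.465, p₀ = 0.284.
Under exogeneity and monotonicity, PN = (p₁ − p₀) / p₁.
PN = (0.465 − 0.284) / 0.465 = 0.181 / 0.465 ≈ 0.3892

PN ≈ 0.389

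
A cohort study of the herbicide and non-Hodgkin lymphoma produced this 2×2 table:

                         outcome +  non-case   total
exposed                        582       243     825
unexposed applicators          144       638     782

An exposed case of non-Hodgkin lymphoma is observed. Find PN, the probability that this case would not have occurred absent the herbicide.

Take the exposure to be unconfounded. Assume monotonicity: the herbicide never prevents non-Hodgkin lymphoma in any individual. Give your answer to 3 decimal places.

p₁ = P(outcome | exposed) = 582/825 = 0.70545
p₀ = P(outcome | unexposed) = 144/782 = 0.18414
Under exogeneity and monotonicity, PN = (p₁ − p₀)/p₁.
PN = (0.70545 − 0.18414) / 0.70545 ≈ 0.7390

PN ≈ 0.739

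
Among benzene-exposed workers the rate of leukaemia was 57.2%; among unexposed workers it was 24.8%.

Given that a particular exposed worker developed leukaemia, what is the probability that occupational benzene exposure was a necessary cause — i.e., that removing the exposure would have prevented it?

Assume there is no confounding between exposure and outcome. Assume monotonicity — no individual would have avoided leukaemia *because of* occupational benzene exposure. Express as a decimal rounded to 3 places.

PN ≈ 0.566

p₁ = 0.572, p₀ = 0.248.
Under exogeneity and monotonicity, PN = (p₁ − p₀) / p₁.
PN = (0.572 − 0.248) / 0.572 = 0.324 / 0.572 ≈ 0.5664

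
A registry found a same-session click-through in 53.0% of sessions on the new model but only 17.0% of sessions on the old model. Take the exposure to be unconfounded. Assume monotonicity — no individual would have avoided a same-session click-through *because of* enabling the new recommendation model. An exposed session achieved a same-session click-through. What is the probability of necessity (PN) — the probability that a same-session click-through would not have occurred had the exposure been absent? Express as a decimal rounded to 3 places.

p₁ = 0.53, p₀ = 0.17.
Under exogeneity and monotonicity, PN = (p₁ − p₀) / p₁.
PN = (0.53 − 0.17) / 0.53 = 0.36 / 0.53 ≈ 0.6792

PN ≈ 0.679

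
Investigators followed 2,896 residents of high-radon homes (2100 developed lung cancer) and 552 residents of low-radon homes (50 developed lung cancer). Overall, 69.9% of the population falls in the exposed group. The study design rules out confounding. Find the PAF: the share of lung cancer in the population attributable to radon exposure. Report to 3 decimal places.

PAF ≈ 0.830

p₁ = P(outcome | exposed) = 2100/2896 = 0.72514
p₀ = P(outcome | unexposed) = 50/552 = 0.09058
Overall risk P(Y=1) = π·p₁ + (1−π)·p₀ = 0.699×0.72514 + 0.301×0.09058 = 0.53414.
Under exogeneity, PAF = [P(Y=1) − p₀] / P(Y=1).
PAF = (0.53414 − 0.09058) / 0.53414 ≈ 0.8304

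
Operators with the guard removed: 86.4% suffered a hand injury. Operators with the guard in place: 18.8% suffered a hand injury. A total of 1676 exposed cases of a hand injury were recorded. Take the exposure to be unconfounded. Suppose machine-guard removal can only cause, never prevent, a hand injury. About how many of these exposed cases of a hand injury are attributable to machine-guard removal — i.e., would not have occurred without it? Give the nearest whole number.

p₁ = 0.864, p₀ = 0.188.
PN = (p₁ − p₀)/p₁ = (0.864 − 0.188) / 0.864 ≈ 0.78241.
Attributable cases ≈ PN × (exposed cases) = 0.78241 × 1676 ≈ 1311.31.

about 1311 cases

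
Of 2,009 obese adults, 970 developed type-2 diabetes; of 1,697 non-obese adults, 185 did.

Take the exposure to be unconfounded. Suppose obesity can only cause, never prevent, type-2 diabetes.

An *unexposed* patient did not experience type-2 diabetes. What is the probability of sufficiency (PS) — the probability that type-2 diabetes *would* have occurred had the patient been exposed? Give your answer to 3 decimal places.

p₁ = P(outcome | exposed) = 970/2009 = 0.48283
p₀ = P(outcome | unexposed) = 185/1697 = 0.10902
Under exogeneity and monotonicity, PS = (p₁ − p₀) / (1 − p₀).
PS = (0.48283 − 0.10902) / (1 − 0.10902) = 0.37381 / 0.89098 ≈ 0.4195

PS ≈ 0.420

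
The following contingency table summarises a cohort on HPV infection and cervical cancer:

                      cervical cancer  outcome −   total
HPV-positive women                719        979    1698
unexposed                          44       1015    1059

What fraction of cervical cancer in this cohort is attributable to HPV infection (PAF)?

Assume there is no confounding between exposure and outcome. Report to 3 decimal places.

PAF ≈ 0.850

p₁ = P(outcome | exposed) = 719/1698 = 0.42344
p₀ = P(outcome | unexposed) = 44/1059 = 0.041549
Exposure prevalence π = 1698/2757 = 0.61589; overall risk P(Y=1) = 0.27675.
Under exogeneity, PAF = [P(Y=1) − p₀]/P(Y=1).
PAF = (0.27675 − 0.041549) / 0.27675 ≈ 0.8499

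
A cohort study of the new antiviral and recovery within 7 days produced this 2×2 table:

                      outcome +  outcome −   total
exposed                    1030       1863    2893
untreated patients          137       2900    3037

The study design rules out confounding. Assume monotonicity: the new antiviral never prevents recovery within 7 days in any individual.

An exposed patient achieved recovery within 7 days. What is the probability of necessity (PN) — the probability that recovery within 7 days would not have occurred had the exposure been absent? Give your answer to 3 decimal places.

p₁ = P(outcome | exposed) = 1030/2893 = 0.35603
p₀ = P(outcome | unexposed) = 137/3037 = 0.04511
Under exogeneity and monotonicity, PN = (p₁ − p₀)/p₁.
PN = (0.35603 − 0.04511) / 0.35603 ≈ 0.8733

PN ≈ 0.873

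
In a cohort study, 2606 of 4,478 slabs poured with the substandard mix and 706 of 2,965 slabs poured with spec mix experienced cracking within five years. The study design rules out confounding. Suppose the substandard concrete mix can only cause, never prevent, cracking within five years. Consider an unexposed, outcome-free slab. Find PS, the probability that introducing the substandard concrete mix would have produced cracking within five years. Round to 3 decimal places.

p₁ = P(outcome | exposed) = 2606/4478 = 0.58196
p₀ = P(outcome | unexposed) = 706/2965 = 0.23811
Under exogeneity and monotonicity, PS = (p₁ − p₀) / (1 − p₀).
PS = (0.58196 − 0.23811) / (1 − 0.23811) = 0.34384 / 0.76189 ≈ 0.4513

PS ≈ 0.451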